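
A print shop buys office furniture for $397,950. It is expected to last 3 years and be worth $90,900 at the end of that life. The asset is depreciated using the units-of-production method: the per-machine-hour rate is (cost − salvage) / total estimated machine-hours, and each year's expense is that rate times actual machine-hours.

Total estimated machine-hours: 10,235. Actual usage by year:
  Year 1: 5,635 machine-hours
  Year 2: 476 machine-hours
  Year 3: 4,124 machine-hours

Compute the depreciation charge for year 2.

$14,280

Depreciable base = $397,950 − $90,900 = $307,050.
Rate = $307,050 / 10,235 machine-hours = $30 per machine-hour.
Year 1: 5,635 × $30 = $169,050. Book value $228,900.
Year 2: 476 × $30 = $14,280. Book value $214,620.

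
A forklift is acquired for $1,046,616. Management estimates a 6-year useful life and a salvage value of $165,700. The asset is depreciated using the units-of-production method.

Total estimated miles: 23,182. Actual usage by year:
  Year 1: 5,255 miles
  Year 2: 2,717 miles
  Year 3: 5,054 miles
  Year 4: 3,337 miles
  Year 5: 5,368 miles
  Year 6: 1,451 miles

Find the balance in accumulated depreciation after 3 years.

Depreciable base = $1,046,616 − $165,700 = $880,916.
Rate = $880,916 / 23,182 miles = $38 per mile.
Year 1: 5,255 × $38 = $199,690. Book value $846,926.
Year 2: 2,717 × $38 = $103,246. Book value $743,680.
Year 3: 5,054 × $38 = $192,052. Book value $551,628.
Accumulated through year 3 = $1,046,616 − $551,628 = $494,988.

$494,988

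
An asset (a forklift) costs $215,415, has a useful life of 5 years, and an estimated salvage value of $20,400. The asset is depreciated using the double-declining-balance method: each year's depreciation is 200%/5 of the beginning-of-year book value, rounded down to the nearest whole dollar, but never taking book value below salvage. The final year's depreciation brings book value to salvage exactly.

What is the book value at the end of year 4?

$27,918

Depreciable base = $215,415 − $20,400 = $195,015.
Year 1: ⌊$215,415 × 200%/5⌋ = $86,166. Book value $129,249.
Year 2: ⌊$129,249 × 200%/5⌋ = $51,699. Book value $77,550.
Year 3: ⌊$77,550 × 200%/5⌋ = $31,020. Book value $46,530.
Year 4: ⌊$46,530 × 200%/5⌋ = $18,612. Book value $27,918.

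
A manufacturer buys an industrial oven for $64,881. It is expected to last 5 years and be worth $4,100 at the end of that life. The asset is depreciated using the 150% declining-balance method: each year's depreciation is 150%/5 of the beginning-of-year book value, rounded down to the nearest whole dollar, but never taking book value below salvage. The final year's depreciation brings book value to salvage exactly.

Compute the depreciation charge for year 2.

Depreciable base = $64,881 − $4,100 = $60,781.
Year 1: ⌊$64,881 × 150%/5⌋ = $19,464. Book value $45,417.
Year 2: ⌊$45,417 × 150%/5⌋ = $13,625. Book value $31,792.

$13,625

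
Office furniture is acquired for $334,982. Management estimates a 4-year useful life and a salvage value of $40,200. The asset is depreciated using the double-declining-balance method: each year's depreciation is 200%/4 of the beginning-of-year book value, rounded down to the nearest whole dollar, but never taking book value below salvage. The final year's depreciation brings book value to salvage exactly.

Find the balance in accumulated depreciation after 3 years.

Depreciable base = $334,982 − $40,200 = $294,782.
Year 1: ⌊$334,982 × 200%/4⌋ = $167,491. Book value $167,491.
Year 2: ⌊$167,491 × 200%/4⌋ = $83,745. Book value $83,746.
Year 3: ⌊$83,746 × 200%/4⌋ = $41,873. Book value $41,873.
Accumulated through year 3 = $334,982 − $41,873 = $293,109.

$293,109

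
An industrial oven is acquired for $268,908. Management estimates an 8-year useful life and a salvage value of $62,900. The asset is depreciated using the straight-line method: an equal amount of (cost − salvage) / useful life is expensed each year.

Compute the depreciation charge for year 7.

$25,751

Depreciable base = $268,908 − $62,900 = $206,008.
Annual expense = $206,008 / 8 = $25,751.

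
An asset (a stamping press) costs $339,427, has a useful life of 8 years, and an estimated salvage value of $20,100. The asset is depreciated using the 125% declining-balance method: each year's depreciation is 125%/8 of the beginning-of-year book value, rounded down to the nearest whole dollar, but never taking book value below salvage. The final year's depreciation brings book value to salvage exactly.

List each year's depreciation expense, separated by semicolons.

Depreciable base = $339,427 − $20,100 = $319,327.
Year 1: ⌊$339,427 × 125%/8⌋ = $53,035. Book value $286,392.
Year 2: ⌊$286,392 × 125%/8⌋ = $44,748. Book value $241,644.
Year 3: ⌊$241,644 × 125%/8⌋ = $37,756. Book value $203,888.
Year 4: ⌊$203,888 × 125%/8⌋ = $31,857. Book value $172,031.
Year 5: ⌊$172,031 × 125%/8⌋ = $26,879. Book value $145,152.
Year 6: ⌊$145,152 × 125%/8⌋ = $22,680. Book value $122,472.
Year 7: ⌊$122,472 × 125%/8⌋ = $19,136. Book value $103,336.
Year 8 (final): $103,336 − $20,100 = $83,236. Book value $20,100.

$53,035; $44,748; $37,756; $31,857; $26,879; $22,680; $19,136; $83,236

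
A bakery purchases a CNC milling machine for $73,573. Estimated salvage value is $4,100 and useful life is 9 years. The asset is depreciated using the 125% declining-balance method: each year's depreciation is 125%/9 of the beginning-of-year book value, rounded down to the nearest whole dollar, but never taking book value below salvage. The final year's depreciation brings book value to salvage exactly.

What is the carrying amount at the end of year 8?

Depreciable base = $73,573 − $4,100 = $69,473.
Year 1: ⌊$73,573 × 125%/9⌋ = $10,218. Book value $63,355.
Year 2: ⌊$63,355 × 125%/9⌋ = $8,799. Book value $54,556.
Year 3: ⌊$54,556 × 125%/9⌋ = $7,577. Book value $46,979.
Year 4: ⌊$46,979 × 125%/9⌋ = $6,524. Book value $40,455.
Year 5: ⌊$40,455 × 125%/9⌋ = $5,618. Book value $34,837.
Year 6: ⌊$34,837 × 125%/9⌋ = $4,838. Book value $29,999.
Year 7: ⌊$29,999 × 125%/9⌋ = $4,166. Book value $25,833.
Year 8: ⌊$25,833 × 125%/9⌋ = $3,587. Book value $22,246.

$22,246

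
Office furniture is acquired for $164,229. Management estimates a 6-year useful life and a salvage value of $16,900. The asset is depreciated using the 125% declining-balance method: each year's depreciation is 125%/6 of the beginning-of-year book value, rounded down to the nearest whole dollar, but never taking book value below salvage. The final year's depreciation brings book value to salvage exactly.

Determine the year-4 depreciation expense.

Depreciable base = $164,229 − $16,900 = $147,329.
Year 1: ⌊$164,229 × 125%/6⌋ = $34,214. Book value $130,015.
Year 2: ⌊$130,015 × 125%/6⌋ = $27,086. Book value $102,929.
Year 3: ⌊$102,929 × 125%/6⌋ = $21,443. Book value $81,486.
Year 4: ⌊$81,486 × 125%/6⌋ = $16,976. Book value $64,510.

$16,976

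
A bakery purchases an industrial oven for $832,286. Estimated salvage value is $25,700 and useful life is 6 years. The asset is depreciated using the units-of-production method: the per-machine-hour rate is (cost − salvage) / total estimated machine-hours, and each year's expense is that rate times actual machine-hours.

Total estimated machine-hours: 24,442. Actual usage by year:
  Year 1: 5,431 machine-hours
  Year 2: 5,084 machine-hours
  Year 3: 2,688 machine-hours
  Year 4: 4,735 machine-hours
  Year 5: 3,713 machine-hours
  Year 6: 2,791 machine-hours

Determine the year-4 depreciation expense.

Depreciable base = $832,286 − $25,700 = $806,586.
Rate = $806,586 / 24,442 machine-hours = $33 per machine-hour.
Year 1: 5,431 × $33 = $179,223. Book value $653,063.
Year 2: 5,084 × $33 = $167,772. Book value $485,291.
Year 3: 2,688 × $33 = $88,704. Book value $396,587.
Year 4: 4,735 × $33 = $156,255. Book value $240,332.

$156,255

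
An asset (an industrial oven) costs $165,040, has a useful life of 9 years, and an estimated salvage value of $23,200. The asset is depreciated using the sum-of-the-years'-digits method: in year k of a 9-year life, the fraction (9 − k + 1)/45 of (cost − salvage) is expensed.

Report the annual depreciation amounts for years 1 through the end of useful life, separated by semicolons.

Depreciable base = $165,040 − $23,200 = $141,840.
Sum of the years' digits = 9+8+7+6+5+4+3+2+1 = 45.
Year 1: $141,840 × 9/45 = $28,368. Book value $136,672.
Year 2: $141,840 × 8/45 = $25,216. Book value $111,456.
Year 3: $141,840 × 7/45 = $22,064. Book value $89,392.
Year 4: $141,840 × 6/45 = $18,912. Book value $70,480.
Year 5: $141,840 × 5/45 = $15,760. Book value $54,720.
Year 6: $141,840 × 4/45 = $12,608. Book value $42,112.
Year 7: $141,840 × 3/45 = $9,456. Book value $32,656.
Year 8: $141,840 × 2/45 = $6,304. Book value $26,352.
Year 9: $141,840 × 1/45 = $3,152. Book value $23,200.

$28,368; $25,216; $22,064; $18,912; $15,760; $12,608; $9,456; $6,304; $3,152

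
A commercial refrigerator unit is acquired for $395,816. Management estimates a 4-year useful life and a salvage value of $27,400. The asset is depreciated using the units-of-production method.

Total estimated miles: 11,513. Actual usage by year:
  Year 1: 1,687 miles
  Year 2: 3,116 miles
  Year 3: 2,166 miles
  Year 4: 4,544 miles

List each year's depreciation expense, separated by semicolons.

Depreciable base = $395,816 − $27,400 = $368,416.
Rate = $368,416 / 11,513 miles = $32 per mile.
Year 1: 1,687 × $32 = $53,984. Book value $341,832.
Year 2: 3,116 × $32 = $99,712. Book value $242,120.
Year 3: 2,166 × $32 = $69,312. Book value $172,808.
Year 4: 4,544 × $32 = $145,408. Book value $27,400.

$53,984; $99,712; $69,312; $145,408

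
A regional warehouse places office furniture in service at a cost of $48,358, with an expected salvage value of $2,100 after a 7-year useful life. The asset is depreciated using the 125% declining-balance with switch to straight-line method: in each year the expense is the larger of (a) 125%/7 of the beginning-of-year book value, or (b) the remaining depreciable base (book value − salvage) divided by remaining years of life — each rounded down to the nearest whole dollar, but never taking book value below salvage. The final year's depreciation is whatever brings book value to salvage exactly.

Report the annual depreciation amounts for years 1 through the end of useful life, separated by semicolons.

$8,635; $7,093; $6,106; $6,106; $6,106; $6,106; $6,106

Depreciable base = $48,358 − $2,100 = $46,258.
Year 1: DB = ⌊$48,358 × 125%/7⌋ = $8,635; SL = ⌊$46,258/7⌋ = $6,608 → take DB $8,635. Book value $39,723.
Year 2: DB = ⌊$39,723 × 125%/7⌋ = $7,093; SL = ⌊$37,623/6⌋ = $6,270 → take DB $7,093. Book value $32,630.
Year 3: DB = ⌊$32,630 × 125%/7⌋ = $5,826; SL = ⌊$30,530/5⌋ = $6,106 → take SL $6,106. Book value $26,524.
Year 4: DB = ⌊$26,524 × 125%/7⌋ = $4,736; SL = ⌊$24,424/4⌋ = $6,106 → take SL $6,106. Book value $20,418.
Year 5: DB = ⌊$20,418 × 125%/7⌋ = $3,646; SL = ⌊$18,318/3⌋ = $6,106 → take SL $6,106. Book value $14,312.
Year 6: DB = ⌊$14,312 × 125%/7⌋ = $2,555; SL = ⌊$12,212/2⌋ = $6,106 → take SL $6,106. Book value $8,206.
Year 7 (final): $8,206 − $2,100 = $6,106. Book value $2,100.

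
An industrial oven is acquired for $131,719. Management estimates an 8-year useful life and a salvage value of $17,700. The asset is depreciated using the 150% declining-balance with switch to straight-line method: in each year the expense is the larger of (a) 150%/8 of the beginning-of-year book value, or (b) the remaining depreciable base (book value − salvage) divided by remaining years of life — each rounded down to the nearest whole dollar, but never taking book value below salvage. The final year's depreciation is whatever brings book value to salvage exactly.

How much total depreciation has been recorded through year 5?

Depreciable base = $131,719 − $17,700 = $114,019.
Year 1: DB = ⌊$131,719 × 150%/8⌋ = $24,697; SL = ⌊$114,019/8⌋ = $14,252 → take DB $24,697. Book value $107,022.
Year 2: DB = ⌊$107,022 × 150%/8⌋ = $20,066; SL = ⌊$89,322/7⌋ = $12,760 → take DB $20,066. Book value $86,956.
Year 3: DB = ⌊$86,956 × 150%/8⌋ = $16,304; SL = ⌊$69,256/6⌋ = $11,542 → take DB $16,304. Book value $70,652.
Year 4: DB = ⌊$70,652 × 150%/8⌋ = $13,247; SL = ⌊$52,952/5⌋ = $10,590 → take DB $13,247. Book value $57,405.
Year 5: DB = ⌊$57,405 × 150%/8⌋ = $10,763; SL = ⌊$39,705/4⌋ = $9,926 → take DB $10,763. Book value $46,642.
Accumulated through year 5 = $131,719 − $46,642 = $85,077.

$85,077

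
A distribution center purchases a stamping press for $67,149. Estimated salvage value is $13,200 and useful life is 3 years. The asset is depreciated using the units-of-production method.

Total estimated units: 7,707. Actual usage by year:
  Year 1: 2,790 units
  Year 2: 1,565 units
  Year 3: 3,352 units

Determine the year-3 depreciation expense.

$23,464

Depreciable base = $67,149 − $13,200 = $53,949.
Rate = $53,949 / 7,707 units = $7 per unit.
Year 1: 2,790 × $7 = $19,530. Book value $47,619.
Year 2: 1,565 × $7 = $10,955. Book value $36,664.
Year 3: 3,352 × $7 = $23,464. Book value $13,200.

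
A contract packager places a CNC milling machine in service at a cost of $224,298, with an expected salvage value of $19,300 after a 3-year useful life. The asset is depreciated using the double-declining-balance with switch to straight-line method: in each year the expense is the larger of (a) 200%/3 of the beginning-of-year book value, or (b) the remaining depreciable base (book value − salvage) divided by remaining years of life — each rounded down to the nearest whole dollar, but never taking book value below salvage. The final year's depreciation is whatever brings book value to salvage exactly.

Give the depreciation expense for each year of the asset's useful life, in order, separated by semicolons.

Depreciable base = $224,298 − $19,300 = $204,998.
Year 1: DB = ⌊$224,298 × 200%/3⌋ = $149,532; SL = ⌊$204,998/3⌋ = $68,332 → take DB $149,532. Book value $74,766.
Year 2: DB = ⌊$74,766 × 200%/3⌋ = $49,844; SL = ⌊$55,466/2⌋ = $27,733 → take DB $49,844. Book value $24,922.
Year 3 (final): $24,922 − $19,300 = $5,622. Book value $19,300.

$149,532; $49,844; $5,622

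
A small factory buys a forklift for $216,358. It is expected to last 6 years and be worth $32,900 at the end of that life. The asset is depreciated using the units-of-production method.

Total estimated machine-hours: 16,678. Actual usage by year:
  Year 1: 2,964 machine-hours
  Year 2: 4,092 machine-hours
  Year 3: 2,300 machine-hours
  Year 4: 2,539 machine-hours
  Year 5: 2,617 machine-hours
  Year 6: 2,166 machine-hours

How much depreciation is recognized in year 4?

Depreciable base = $216,358 − $32,900 = $183,458.
Rate = $183,458 / 16,678 machine-hours = $11 per machine-hour.
Year 1: 2,964 × $11 = $32,604. Book value $183,754.
Year 2: 4,092 × $11 = $45,012. Book value $138,742.
Year 3: 2,300 × $11 = $25,300. Book value $113,442.
Year 4: 2,539 × $11 = $27,929. Book value $85,513.

$27,929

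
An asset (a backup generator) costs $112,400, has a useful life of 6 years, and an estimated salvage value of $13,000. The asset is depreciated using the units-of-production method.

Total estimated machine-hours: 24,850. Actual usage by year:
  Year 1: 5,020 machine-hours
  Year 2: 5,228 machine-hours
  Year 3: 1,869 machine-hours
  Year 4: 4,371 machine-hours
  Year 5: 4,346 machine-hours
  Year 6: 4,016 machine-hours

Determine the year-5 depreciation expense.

$17,384

Depreciable base = $112,400 − $13,000 = $99,400.
Rate = $99,400 / 24,850 machine-hours = $4 per machine-hour.
Year 1: 5,020 × $4 = $20,080. Book value $92,320.
Year 2: 5,228 × $4 = $20,912. Book value $71,408.
Year 3: 1,869 × $4 = $7,476. Book value $63,932.
Year 4: 4,371 × $4 = $17,484. Book value $46,448.
Year 5: 4,346 × $4 = $17,384. Book value $29,064.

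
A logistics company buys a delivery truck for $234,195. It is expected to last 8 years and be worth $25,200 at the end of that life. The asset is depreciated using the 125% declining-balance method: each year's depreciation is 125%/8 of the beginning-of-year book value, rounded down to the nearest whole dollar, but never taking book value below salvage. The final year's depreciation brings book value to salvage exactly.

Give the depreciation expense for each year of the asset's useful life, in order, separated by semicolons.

Depreciable base = $234,195 − $25,200 = $208,995.
Year 1: ⌊$234,195 × 125%/8⌋ = $36,592. Book value $197,603.
Year 2: ⌊$197,603 × 125%/8⌋ = $30,875. Book value $166,728.
Year 3: ⌊$166,728 × 125%/8⌋ = $26,051. Book value $140,677.
Year 4: ⌊$140,677 × 125%/8⌋ = $21,980. Book value $118,697.
Year 5: ⌊$118,697 × 125%/8⌋ = $18,546. Book value $100,151.
Year 6: ⌊$100,151 × 125%/8⌋ = $15,648. Book value $84,503.
Year 7: ⌊$84,503 × 125%/8⌋ = $13,203. Book value $71,300.
Year 8 (final): $71,300 − $25,200 = $46,100. Book value $25,200.

$36,592; $30,875; $26,051; $21,980; $18,546; $15,648; $13,203; $46,100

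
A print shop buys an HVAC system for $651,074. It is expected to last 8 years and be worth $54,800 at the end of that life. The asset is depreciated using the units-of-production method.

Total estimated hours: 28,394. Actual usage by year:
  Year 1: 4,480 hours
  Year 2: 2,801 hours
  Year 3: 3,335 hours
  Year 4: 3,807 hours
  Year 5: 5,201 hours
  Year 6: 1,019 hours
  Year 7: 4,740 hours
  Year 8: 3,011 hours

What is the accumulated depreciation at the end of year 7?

Depreciable base = $651,074 − $54,800 = $596,274.
Rate = $596,274 / 28,394 hours = $21 per hour.
Year 1: 4,480 × $21 = $94,080. Book value $556,994.
Year 2: 2,801 × $21 = $58,821. Book value $498,173.
Year 3: 3,335 × $21 = $70,035. Book value $428,138.
Year 4: 3,807 × $21 = $79,947. Book value $348,191.
Year 5: 5,201 × $21 = $109,221. Book value $238,970.
Year 6: 1,019 × $21 = $21,399. Book value $217,571.
Year 7: 4,740 × $21 = $99,540. Book value $118,031.
Accumulated through year 7 = $651,074 − $118,031 = $533,043.

$533,043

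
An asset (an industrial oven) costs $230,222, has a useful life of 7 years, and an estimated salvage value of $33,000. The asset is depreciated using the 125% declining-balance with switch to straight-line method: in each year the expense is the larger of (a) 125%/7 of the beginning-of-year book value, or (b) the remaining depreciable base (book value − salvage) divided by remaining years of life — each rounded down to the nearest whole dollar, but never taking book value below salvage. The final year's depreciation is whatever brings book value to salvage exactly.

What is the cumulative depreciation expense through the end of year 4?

$126,269

Depreciable base = $230,222 − $33,000 = $197,222.
Year 1: DB = ⌊$230,222 × 125%/7⌋ = $41,111; SL = ⌊$197,222/7⌋ = $28,174 → take DB $41,111. Book value $189,111.
Year 2: DB = ⌊$189,111 × 125%/7⌋ = $33,769; SL = ⌊$156,111/6⌋ = $26,018 → take DB $33,769. Book value $155,342.
Year 3: DB = ⌊$155,342 × 125%/7⌋ = $27,739; SL = ⌊$122,342/5⌋ = $24,468 → take DB $27,739. Book value $127,603.
Year 4: DB = ⌊$127,603 × 125%/7⌋ = $22,786; SL = ⌊$94,603/4⌋ = $23,650 → take SL $23,650. Book value $103,953.
Accumulated through year 4 = $230,222 − $103,953 = $126,269.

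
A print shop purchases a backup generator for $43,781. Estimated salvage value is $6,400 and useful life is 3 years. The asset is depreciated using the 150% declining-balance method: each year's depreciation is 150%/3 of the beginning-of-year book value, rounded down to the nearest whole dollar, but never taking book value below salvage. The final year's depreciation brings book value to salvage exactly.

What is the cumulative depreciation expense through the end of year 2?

$32,835

Depreciable base = $43,781 − $6,400 = $37,381.
Year 1: ⌊$43,781 × 150%/3⌋ = $21,890. Book value $21,891.
Year 2: ⌊$21,891 × 150%/3⌋ = $10,945. Book value $10,946.
Accumulated through year 2 = $43,781 − $10,946 = $32,835.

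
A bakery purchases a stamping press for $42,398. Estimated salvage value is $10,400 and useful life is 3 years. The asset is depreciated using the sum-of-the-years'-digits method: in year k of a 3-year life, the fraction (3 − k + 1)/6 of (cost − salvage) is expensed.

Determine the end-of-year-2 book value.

$15,733

Depreciable base = $42,398 − $10,400 = $31,998.
Sum of the years' digits = 3+2+1 = 6.
Year 1: $31,998 × 3/6 = $15,999. Book value $26,399.
Year 2: $31,998 × 2/6 = $10,666. Book value $15,733.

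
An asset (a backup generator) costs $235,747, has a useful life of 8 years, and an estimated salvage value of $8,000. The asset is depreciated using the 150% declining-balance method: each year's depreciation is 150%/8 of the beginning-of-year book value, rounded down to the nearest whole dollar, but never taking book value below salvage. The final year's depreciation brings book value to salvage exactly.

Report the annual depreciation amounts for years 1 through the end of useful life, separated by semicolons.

$44,202; $35,914; $29,180; $23,709; $19,264; $15,652; $12,717; $47,109

Depreciable base = $235,747 − $8,000 = $227,747.
Year 1: ⌊$235,747 × 150%/8⌋ = $44,202. Book value $191,545.
Year 2: ⌊$191,545 × 150%/8⌋ = $35,914. Book value $155,631.
Year 3: ⌊$155,631 × 150%/8⌋ = $29,180. Book value $126,451.
Year 4: ⌊$126,451 × 150%/8⌋ = $23,709. Book value $102,742.
Year 5: ⌊$102,742 × 150%/8⌋ = $19,264. Book value $83,478.
Year 6: ⌊$83,478 × 150%/8⌋ = $15,652. Book value $67,826.
Year 7: ⌊$67,826 × 150%/8⌋ = $12,717. Book value $55,109.
Year 8 (final): $55,109 − $8,000 = $47,109. Book value $8,000.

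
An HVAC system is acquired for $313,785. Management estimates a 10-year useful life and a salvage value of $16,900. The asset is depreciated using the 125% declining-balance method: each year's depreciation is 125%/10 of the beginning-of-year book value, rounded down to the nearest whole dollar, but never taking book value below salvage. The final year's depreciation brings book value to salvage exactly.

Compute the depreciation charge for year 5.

$22,992

Depreciable base = $313,785 − $16,900 = $296,885.
Year 1: ⌊$313,785 × 125%/10⌋ = $39,223. Book value $274,562.
Year 2: ⌊$274,562 × 125%/10⌋ = $34,320. Book value $240,242.
Year 3: ⌊$240,242 × 125%/10⌋ = $30,030. Book value $210,212.
Year 4: ⌊$210,212 × 125%/10⌋ = $26,276. Book value $183,936.
Year 5: ⌊$183,936 × 125%/10⌋ = $22,992. Book value $160,944.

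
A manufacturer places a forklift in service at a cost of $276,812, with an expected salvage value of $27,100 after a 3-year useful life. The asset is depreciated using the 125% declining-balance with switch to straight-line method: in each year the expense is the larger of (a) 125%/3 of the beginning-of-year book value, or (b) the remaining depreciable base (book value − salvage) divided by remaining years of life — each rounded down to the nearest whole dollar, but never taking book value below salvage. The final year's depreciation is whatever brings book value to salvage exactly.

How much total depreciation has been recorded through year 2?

Depreciable base = $276,812 − $27,100 = $249,712.
Year 1: DB = ⌊$276,812 × 125%/3⌋ = $115,338; SL = ⌊$249,712/3⌋ = $83,237 → take DB $115,338. Book value $161,474.
Year 2: DB = ⌊$161,474 × 125%/3⌋ = $67,280; SL = ⌊$134,374/2⌋ = $67,187 → take DB $67,280. Book value $94,194.
Accumulated through year 2 = $276,812 − $94,194 = $182,618.

$182,618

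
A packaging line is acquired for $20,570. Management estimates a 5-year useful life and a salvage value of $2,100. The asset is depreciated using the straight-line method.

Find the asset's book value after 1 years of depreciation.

Depreciable base = $20,570 − $2,100 = $18,470.
Annual expense = $18,470 / 5 = $3,694.
End of year 1: book value $16,876.

$16,876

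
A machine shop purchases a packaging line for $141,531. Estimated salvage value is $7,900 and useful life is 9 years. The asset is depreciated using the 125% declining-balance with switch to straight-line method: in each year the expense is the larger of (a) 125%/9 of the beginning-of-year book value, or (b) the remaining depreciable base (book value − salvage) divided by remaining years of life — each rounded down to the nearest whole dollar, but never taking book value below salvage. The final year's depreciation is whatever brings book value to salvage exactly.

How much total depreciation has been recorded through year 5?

Depreciable base = $141,531 − $7,900 = $133,631.
Year 1: DB = ⌊$141,531 × 125%/9⌋ = $19,657; SL = ⌊$133,631/9⌋ = $14,847 → take DB $19,657. Book value $121,874.
Year 2: DB = ⌊$121,874 × 125%/9⌋ = $16,926; SL = ⌊$113,974/8⌋ = $14,246 → take DB $16,926. Book value $104,948.
Year 3: DB = ⌊$104,948 × 125%/9⌋ = $14,576; SL = ⌊$97,048/7⌋ = $13,864 → take DB $14,576. Book value $90,372.
Year 4: DB = ⌊$90,372 × 125%/9⌋ = $12,551; SL = ⌊$82,472/6⌋ = $13,745 → take SL $13,745. Book value $76,627.
Year 5: DB = ⌊$76,627 × 125%/9⌋ = $10,642; SL = ⌊$68,727/5⌋ = $13,745 → take SL $13,745. Book value $62,882.
Accumulated through year 5 = $141,531 − $62,882 = $78,649.

$78,649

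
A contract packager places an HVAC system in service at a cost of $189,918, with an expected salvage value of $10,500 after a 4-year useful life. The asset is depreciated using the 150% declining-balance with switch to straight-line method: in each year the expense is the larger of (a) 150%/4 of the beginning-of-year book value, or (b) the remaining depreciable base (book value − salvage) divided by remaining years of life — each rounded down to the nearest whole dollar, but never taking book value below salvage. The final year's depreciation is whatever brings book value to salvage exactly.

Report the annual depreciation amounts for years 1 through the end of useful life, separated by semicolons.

Depreciable base = $189,918 − $10,500 = $179,418.
Year 1: DB = ⌊$189,918 × 150%/4⌋ = $71,219; SL = ⌊$179,418/4⌋ = $44,854 → take DB $71,219. Book value $118,699.
Year 2: DB = ⌊$118,699 × 150%/4⌋ = $44,512; SL = ⌊$108,199/3⌋ = $36,066 → take DB $44,512. Book value $74,187.
Year 3: DB = ⌊$74,187 × 150%/4⌋ = $27,820; SL = ⌊$63,687/2⌋ = $31,843 → take SL $31,843. Book value $42,344.
Year 4 (final): $42,344 − $10,500 = $31,844. Book value $10,500.

$71,219; $44,512; $31,843; $31,844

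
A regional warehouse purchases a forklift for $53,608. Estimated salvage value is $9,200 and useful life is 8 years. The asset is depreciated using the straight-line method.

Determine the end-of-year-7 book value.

Depreciable base = $53,608 − $9,200 = $44,408.
Annual expense = $44,408 / 8 = $5,551.
End of year 1: book value $48,057.
End of year 2: book value $42,506.
End of year 3: book value $36,955.
End of year 4: book value $31,404.
End of year 5: book value $25,853.
End of year 6: book value $20,302.
End of year 7: book value $14,751.

$14,751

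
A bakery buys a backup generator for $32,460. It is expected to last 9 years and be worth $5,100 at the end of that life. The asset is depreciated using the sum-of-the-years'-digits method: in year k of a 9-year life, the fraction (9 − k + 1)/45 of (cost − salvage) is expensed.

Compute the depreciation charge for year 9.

$608

Depreciable base = $32,460 − $5,100 = $27,360.
Sum of the years' digits = 9+8+7+6+5+4+3+2+1 = 45.
Year 1: $27,360 × 9/45 = $5,472. Book value $26,988.
Year 2: $27,360 × 8/45 = $4,864. Book value $22,124.
Year 3: $27,360 × 7/45 = $4,256. Book value $17,868.
Year 4: $27,360 × 6/45 = $3,648. Book value $14,220.
Year 5: $27,360 × 5/45 = $3,040. Book value $11,180.
Year 6: $27,360 × 4/45 = $2,432. Book value $8,748.
Year 7: $27,360 × 3/45 = $1,824. Book value $6,924.
Year 8: $27,360 × 2/45 = $1,216. Book value $5,708.
Year 9: $27,360 × 1/45 = $608. Book value $5,100.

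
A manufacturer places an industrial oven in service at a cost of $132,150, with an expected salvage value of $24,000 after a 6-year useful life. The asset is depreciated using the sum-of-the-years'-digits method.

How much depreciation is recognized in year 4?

Depreciable base = $132,150 − $24,000 = $108,150.
Sum of the years' digits = 6+5+4+3+2+1 = 21.
Year 1: $108,150 × 6/21 = $30,900. Book value $101,250.
Year 2: $108,150 × 5/21 = $25,750. Book value $75,500.
Year 3: $108,150 × 4/21 = $20,600. Book value $54,900.
Year 4: $108,150 × 3/21 = $15,450. Book value $39,450.

$15,450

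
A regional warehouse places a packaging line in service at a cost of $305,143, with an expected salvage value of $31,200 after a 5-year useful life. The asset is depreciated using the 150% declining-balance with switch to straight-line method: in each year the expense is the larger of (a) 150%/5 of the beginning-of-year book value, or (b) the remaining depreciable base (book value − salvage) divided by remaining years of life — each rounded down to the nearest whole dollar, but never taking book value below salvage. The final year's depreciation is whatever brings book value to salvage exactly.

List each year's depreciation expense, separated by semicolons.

$91,542; $64,080; $44,856; $36,732; $36,733

Depreciable base = $305,143 − $31,200 = $273,943.
Year 1: DB = ⌊$305,143 × 150%/5⌋ = $91,542; SL = ⌊$273,943/5⌋ = $54,788 → take DB $91,542. Book value $213,601.
Year 2: DB = ⌊$213,601 × 150%/5⌋ = $64,080; SL = ⌊$182,401/4⌋ = $45,600 → take DB $64,080. Book value $149,521.
Year 3: DB = ⌊$149,521 × 150%/5⌋ = $44,856; SL = ⌊$118,321/3⌋ = $39,440 → take DB $44,856. Book value $104,665.
Year 4: DB = ⌊$104,665 × 150%/5⌋ = $31,399; SL = ⌊$73,465/2⌋ = $36,732 → take SL $36,732. Book value $67,933.
Year 5 (final): $67,933 − $31,200 = $36,733. Book value $31,200.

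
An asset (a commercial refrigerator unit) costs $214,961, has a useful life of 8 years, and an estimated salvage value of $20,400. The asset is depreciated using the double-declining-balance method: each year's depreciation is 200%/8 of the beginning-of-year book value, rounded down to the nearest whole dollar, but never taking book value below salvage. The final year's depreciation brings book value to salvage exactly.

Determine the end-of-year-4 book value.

Depreciable base = $214,961 − $20,400 = $194,561.
Year 1: ⌊$214,961 × 200%/8⌋ = $53,740. Book value $161,221.
Year 2: ⌊$161,221 × 200%/8⌋ = $40,305. Book value $120,916.
Year 3: ⌊$120,916 × 200%/8⌋ = $30,229. Book value $90,687.
Year 4: ⌊$90,687 × 200%/8⌋ = $22,671. Book value $68,016.

$68,016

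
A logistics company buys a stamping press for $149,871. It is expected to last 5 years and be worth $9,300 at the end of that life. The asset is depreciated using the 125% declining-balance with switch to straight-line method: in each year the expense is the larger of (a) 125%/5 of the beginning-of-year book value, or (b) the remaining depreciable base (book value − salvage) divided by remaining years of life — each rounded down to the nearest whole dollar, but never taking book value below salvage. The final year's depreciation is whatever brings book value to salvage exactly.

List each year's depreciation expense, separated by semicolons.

$37,467; $28,101; $25,001; $25,001; $25,001

Depreciable base = $149,871 − $9,300 = $140,571.
Year 1: DB = ⌊$149,871 × 125%/5⌋ = $37,467; SL = ⌊$140,571/5⌋ = $28,114 → take DB $37,467. Book value $112,404.
Year 2: DB = ⌊$112,404 × 125%/5⌋ = $28,101; SL = ⌊$103,104/4⌋ = $25,776 → take DB $28,101. Book value $84,303.
Year 3: DB = ⌊$84,303 × 125%/5⌋ = $21,075; SL = ⌊$75,003/3⌋ = $25,001 → take SL $25,001. Book value $59,302.
Year 4: DB = ⌊$59,302 × 125%/5⌋ = $14,825; SL = ⌊$50,002/2⌋ = $25,001 → take SL $25,001. Book value $34,301.
Year 5 (final): $34,301 − $9,300 = $25,001. Book value $9,300.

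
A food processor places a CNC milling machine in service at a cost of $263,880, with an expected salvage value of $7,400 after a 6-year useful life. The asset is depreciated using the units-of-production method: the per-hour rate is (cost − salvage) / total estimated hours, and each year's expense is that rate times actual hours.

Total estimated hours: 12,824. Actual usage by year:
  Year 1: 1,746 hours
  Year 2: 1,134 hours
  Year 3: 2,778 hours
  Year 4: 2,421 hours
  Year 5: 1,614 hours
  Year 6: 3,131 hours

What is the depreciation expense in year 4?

Depreciable base = $263,880 − $7,400 = $256,480.
Rate = $256,480 / 12,824 hours = $20 per hour.
Year 1: 1,746 × $20 = $34,920. Book value $228,960.
Year 2: 1,134 × $20 = $22,680. Book value $206,280.
Year 3: 2,778 × $20 = $55,560. Book value $150,720.
Year 4: 2,421 × $20 = $48,420. Book value $102,300.

$48,420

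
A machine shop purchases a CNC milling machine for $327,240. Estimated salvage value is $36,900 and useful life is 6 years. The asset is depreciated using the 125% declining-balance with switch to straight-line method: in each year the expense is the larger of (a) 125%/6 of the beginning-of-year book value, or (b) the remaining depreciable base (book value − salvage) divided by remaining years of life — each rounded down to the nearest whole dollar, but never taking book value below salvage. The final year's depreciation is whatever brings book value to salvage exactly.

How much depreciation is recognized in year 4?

Depreciable base = $327,240 − $36,900 = $290,340.
Year 1: DB = ⌊$327,240 × 125%/6⌋ = $68,175; SL = ⌊$290,340/6⌋ = $48,390 → take DB $68,175. Book value $259,065.
Year 2: DB = ⌊$259,065 × 125%/6⌋ = $53,971; SL = ⌊$222,165/5⌋ = $44,433 → take DB $53,971. Book value $205,094.
Year 3: DB = ⌊$205,094 × 125%/6⌋ = $42,727; SL = ⌊$168,194/4⌋ = $42,048 → take DB $42,727. Book value $162,367.
Year 4: DB = ⌊$162,367 × 125%/6⌋ = $33,826; SL = ⌊$125,467/3⌋ = $41,822 → take SL $41,822. Book value $120,545.

$41,822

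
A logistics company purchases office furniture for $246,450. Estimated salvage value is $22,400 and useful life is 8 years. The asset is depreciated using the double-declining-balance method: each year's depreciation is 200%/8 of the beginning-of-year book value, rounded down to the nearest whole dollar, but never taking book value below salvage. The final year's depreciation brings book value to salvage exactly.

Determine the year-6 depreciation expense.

$14,621

Depreciable base = $246,450 − $22,400 = $224,050.
Year 1: ⌊$246,450 × 200%/8⌋ = $61,612. Book value $184,838.
Year 2: ⌊$184,838 × 200%/8⌋ = $46,209. Book value $138,629.
Year 3: ⌊$138,629 × 200%/8⌋ = $34,657. Book value $103,972.
Year 4: ⌊$103,972 × 200%/8⌋ = $25,993. Book value $77,979.
Year 5: ⌊$77,979 × 200%/8⌋ = $19,494. Book value $58,485.
Year 6: ⌊$58,485 × 200%/8⌋ = $14,621. Book value $43,864.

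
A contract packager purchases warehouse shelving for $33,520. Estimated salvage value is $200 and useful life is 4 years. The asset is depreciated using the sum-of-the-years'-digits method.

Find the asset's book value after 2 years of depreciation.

$10,196

Depreciable base = $33,520 − $200 = $33,320.
Sum of the years' digits = 4+3+2+1 = 10.
Year 1: $33,320 × 4/10 = $13,328. Book value $20,192.
Year 2: $33,320 × 3/10 = $9,996. Book value $10,196.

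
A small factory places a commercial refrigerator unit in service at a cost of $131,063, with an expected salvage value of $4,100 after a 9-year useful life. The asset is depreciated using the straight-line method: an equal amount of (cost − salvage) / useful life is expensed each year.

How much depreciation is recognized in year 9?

$14,107

Depreciable base = $131,063 − $4,100 = $126,963.
Annual expense = $126,963 / 9 = $14,107.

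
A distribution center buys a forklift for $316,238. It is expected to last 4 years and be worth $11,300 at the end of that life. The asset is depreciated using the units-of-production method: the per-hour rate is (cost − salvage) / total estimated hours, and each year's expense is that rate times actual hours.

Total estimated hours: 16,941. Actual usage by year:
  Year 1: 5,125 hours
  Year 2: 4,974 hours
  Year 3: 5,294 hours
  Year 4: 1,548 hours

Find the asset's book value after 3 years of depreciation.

$39,164

Depreciable base = $316,238 − $11,300 = $304,938.
Rate = $304,938 / 16,941 hours = $18 per hour.
Year 1: 5,125 × $18 = $92,250. Book value $223,988.
Year 2: 4,974 × $18 = $89,532. Book value $134,456.
Year 3: 5,294 × $18 = $95,292. Book value $39,164.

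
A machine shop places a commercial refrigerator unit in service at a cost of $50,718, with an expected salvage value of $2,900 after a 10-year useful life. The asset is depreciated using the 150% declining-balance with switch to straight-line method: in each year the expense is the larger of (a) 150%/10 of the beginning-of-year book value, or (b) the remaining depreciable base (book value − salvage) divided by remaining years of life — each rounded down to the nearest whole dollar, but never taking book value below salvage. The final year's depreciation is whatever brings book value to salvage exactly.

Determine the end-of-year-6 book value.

$18,585

Depreciable base = $50,718 − $2,900 = $47,818.
Year 1: DB = ⌊$50,718 × 150%/10⌋ = $7,607; SL = ⌊$47,818/10⌋ = $4,781 → take DB $7,607. Book value $43,111.
Year 2: DB = ⌊$43,111 × 150%/10⌋ = $6,466; SL = ⌊$40,211/9⌋ = $4,467 → take DB $6,466. Book value $36,645.
Year 3: DB = ⌊$36,645 × 150%/10⌋ = $5,496; SL = ⌊$33,745/8⌋ = $4,218 → take DB $5,496. Book value $31,149.
Year 4: DB = ⌊$31,149 × 150%/10⌋ = $4,672; SL = ⌊$28,249/7⌋ = $4,035 → take DB $4,672. Book value $26,477.
Year 5: DB = ⌊$26,477 × 150%/10⌋ = $3,971; SL = ⌊$23,577/6⌋ = $3,929 → take DB $3,971. Book value $22,506.
Year 6: DB = ⌊$22,506 × 150%/10⌋ = $3,375; SL = ⌊$19,606/5⌋ = $3,921 → take SL $3,921. Book value $18,585.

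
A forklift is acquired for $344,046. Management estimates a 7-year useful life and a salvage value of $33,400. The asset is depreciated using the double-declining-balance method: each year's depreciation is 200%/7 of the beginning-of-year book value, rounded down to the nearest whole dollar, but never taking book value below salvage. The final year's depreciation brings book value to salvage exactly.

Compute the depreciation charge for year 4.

Depreciable base = $344,046 − $33,400 = $310,646.
Year 1: ⌊$344,046 × 200%/7⌋ = $98,298. Book value $245,748.
Year 2: ⌊$245,748 × 200%/7⌋ = $70,213. Book value $175,535.
Year 3: ⌊$175,535 × 200%/7⌋ = $50,152. Book value $125,383.
Year 4: ⌊$125,383 × 200%/7⌋ = $35,823. Book value $89,560.

$35,823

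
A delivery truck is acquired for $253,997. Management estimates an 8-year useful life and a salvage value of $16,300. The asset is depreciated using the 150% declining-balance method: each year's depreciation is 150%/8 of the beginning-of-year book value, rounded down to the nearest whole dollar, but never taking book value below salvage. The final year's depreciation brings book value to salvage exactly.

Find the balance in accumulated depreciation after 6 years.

Depreciable base = $253,997 − $16,300 = $237,697.
Year 1: ⌊$253,997 × 150%/8⌋ = $47,624. Book value $206,373.
Year 2: ⌊$206,373 × 150%/8⌋ = $38,694. Book value $167,679.
Year 3: ⌊$167,679 × 150%/8⌋ = $31,439. Book value $136,240.
Year 4: ⌊$136,240 × 150%/8⌋ = $25,545. Book value $110,695.
Year 5: ⌊$110,695 × 150%/8⌋ = $20,755. Book value $89,940.
Year 6: ⌊$89,940 × 150%/8⌋ = $16,863. Book value $73,077.
Accumulated through year 6 = $253,997 − $73,077 = $180,920.

$180,920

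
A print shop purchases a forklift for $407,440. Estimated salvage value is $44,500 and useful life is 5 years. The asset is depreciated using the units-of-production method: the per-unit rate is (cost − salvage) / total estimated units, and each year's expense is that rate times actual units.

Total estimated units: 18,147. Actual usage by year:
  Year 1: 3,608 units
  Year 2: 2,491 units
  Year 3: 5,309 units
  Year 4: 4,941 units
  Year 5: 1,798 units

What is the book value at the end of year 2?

$285,460

Depreciable base = $407,440 − $44,500 = $362,940.
Rate = $362,940 / 18,147 units = $20 per unit.
Year 1: 3,608 × $20 = $72,160. Book value $335,280.
Year 2: 2,491 × $20 = $49,820. Book value $285,460.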